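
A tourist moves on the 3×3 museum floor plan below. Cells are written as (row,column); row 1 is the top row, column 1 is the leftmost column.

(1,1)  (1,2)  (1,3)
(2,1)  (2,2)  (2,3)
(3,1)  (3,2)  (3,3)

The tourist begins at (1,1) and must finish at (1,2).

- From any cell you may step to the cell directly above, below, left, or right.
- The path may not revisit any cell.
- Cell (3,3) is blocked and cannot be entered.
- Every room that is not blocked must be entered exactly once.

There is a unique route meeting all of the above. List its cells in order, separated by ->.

(1,1) -> (2,1) -> (3,1) -> (3,2) -> (2,2) -> (2,3) -> (1,3) -> (1,2)

Need to visit all 8 open cells exactly once, starting at (1,1) and ending at (1,2).
Cell (3,2) has only two open neighbours ((2,2) and (3,1)), so the path must pass straight through it: one of those is the cell it's entered from and the other is where it exits.
Route from (1,1): 2× down (reaching (3,1)), right to (3,2), up to (2,2), right to (2,3), up to (1,3), left to (1,2) — 7 moves in all.
Check: all 8 open cells covered.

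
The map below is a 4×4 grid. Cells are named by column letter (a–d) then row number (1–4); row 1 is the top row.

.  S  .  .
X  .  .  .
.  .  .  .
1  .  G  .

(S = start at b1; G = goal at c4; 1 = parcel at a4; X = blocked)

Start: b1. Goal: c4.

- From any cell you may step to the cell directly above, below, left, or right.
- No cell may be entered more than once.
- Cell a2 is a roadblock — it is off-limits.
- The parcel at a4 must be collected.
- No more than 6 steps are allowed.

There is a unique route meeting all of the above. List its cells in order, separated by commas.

b1, b2, b3, a3, a4, b4, c4

Any route must reach a4 and still end at c4 within 6 moves, so the order of the required stops is forced.
Route from b1: 2× down (reaching b3), left to a3, down to a4, 2× right (reaching c4) — 6 moves in all.
Check: all required cells visited; 6 ≤ 6 moves.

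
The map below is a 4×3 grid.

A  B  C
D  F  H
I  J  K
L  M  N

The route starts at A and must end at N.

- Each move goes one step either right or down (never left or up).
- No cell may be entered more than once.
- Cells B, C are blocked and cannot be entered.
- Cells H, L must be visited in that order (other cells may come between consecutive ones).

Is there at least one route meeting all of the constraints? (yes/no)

no

L lies to the left of H, so going from H to L would need a leftward move — but moves only go right/down, so H cannot be visited before L.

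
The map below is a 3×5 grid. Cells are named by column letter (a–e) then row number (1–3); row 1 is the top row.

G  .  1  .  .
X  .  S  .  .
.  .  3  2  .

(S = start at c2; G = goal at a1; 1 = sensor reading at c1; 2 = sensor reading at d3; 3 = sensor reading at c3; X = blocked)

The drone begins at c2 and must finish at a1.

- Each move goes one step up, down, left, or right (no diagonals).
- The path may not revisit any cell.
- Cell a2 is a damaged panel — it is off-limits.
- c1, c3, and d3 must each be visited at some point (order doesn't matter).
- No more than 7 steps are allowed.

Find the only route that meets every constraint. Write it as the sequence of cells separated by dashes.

c2 - c3 - d3 - d2 - d1 - c1 - b1 - a1

The budget equals the shortest possible length, so every move has to be on a shortest route through the required cells.
Route from c2: down 1 to c3, right 1 to d3, up 2 to d1, left 3 to a1 — 7 moves in all.
Check: all required cells visited; 7 ≤ 7 moves.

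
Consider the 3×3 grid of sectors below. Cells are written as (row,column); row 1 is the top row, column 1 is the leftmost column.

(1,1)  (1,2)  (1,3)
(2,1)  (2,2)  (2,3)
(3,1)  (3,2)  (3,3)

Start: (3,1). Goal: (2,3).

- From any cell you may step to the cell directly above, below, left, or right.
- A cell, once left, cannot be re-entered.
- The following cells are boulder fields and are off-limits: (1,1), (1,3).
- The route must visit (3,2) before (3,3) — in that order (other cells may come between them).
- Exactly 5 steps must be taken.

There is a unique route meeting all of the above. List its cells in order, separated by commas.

(3,1), (2,1), (2,2), (3,2), (3,3), (2,3)

The waypoints must appear in the order (3,2), (3,3), with no cell reused.
Route from (3,1): up 1 to (2,1), right 1 to (2,2), down 1 to (3,2), right 1 to (3,3), up 1 to (2,3) — 5 moves in all.
Check: order respected ((3,2) at step 3, (3,3) at step 4); 5 moves as required.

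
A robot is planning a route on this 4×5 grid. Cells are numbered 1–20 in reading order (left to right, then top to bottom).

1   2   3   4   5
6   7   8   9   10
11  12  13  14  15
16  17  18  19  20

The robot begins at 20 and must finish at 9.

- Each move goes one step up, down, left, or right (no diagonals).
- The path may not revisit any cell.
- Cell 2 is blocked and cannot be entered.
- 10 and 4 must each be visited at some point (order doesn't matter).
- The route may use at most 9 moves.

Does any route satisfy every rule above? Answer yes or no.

yes

One route that works: 20 → 15 → 10 → 5 → 4 → 9.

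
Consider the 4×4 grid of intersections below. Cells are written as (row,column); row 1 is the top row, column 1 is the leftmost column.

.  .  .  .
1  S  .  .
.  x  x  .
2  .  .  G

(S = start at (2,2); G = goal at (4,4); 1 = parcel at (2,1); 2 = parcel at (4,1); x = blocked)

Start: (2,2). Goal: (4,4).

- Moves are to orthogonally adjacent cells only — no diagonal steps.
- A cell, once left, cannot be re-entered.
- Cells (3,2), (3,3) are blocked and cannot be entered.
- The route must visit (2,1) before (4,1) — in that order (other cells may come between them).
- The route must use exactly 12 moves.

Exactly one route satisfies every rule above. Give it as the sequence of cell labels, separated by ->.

The waypoints must appear in the order (2,1), (4,1), with no cell reused.
Route from (2,2): 2× right (reaching (2,4)), up to (1,4), 3× left (reaching (1,1)), 3× down (reaching (4,1)), 3× right (reaching (4,4)) — 12 moves in all.
Check: order respected (1 at step 7, 2 at step 9); 12 moves as required.

(2,2) -> (2,3) -> (2,4) -> (1,4) -> (1,3) -> (1,2) -> (1,1) -> (2,1) -> (3,1) -> (4,1) -> (4,2) -> (4,3) -> (4,4)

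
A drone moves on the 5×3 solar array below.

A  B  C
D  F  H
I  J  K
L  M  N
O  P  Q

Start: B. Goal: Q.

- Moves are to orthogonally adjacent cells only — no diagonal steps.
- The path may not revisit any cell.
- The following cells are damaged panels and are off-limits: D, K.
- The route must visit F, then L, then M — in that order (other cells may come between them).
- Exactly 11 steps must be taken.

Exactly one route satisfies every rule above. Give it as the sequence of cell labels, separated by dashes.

B - C - H - F - J - I - L - O - P - M - N - Q

The waypoints must appear in the order F, L, M, with no cell reused.
Route from B: right 1 to C, down 1 to H, left 1 to F, down 1 to J, left 1 to I, down 2 to O, right 1 to P, up 1 to M, right 1 to N, down 1 to Q — 11 moves in all.
Check: order respected (F at step 3, L at step 6, M at step 9); 11 moves as required.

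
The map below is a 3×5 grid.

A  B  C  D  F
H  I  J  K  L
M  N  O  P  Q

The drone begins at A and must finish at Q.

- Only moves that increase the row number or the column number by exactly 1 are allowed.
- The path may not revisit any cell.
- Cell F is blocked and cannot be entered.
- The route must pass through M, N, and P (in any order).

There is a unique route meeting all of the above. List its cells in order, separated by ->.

Moves only go right or down, so the column and row indices never decrease.
Route from A: 2× down (reaching M), 4× right (reaching Q) — 6 moves in all.
Check: all required cells visited.

A -> H -> M -> N -> O -> P -> Q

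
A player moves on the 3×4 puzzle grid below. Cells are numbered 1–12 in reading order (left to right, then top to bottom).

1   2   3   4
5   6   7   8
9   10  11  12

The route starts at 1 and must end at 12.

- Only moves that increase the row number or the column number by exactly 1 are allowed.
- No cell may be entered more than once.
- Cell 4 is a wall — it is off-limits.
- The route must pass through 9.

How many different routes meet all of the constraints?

1

A right/down-only route from 1 to 12 makes exactly 2 down-moves and 3 right-moves in some order.
With no other constraints that would be C(5,2) = 10 routes.
Split at 9 and multiply the segment counts (each segment already excludes blocked cells): 1→9: 1; 9→12: 1; product = 1.
That gives 1 route.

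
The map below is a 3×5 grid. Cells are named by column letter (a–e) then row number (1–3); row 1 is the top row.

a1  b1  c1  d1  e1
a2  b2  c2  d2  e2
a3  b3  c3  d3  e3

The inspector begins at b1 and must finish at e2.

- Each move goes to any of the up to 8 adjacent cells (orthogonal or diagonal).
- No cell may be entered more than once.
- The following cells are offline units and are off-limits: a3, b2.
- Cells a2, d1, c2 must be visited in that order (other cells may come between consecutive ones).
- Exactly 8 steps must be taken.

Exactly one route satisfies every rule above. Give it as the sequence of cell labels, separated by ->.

The waypoints must appear in the order a2, d1, c2, with no cell reused.
Route from b1: down-left to a2, down-right to b3, right to c3, up-right to d2, up to d1, down-left to c2, down-right to d3, up-right to e2 — 8 moves in all.
Check: order respected (a2 at step 1, d1 at step 5, c2 at step 6); 8 moves as required.

b1 -> a2 -> b3 -> c3 -> d2 -> d1 -> c2 -> d3 -> e2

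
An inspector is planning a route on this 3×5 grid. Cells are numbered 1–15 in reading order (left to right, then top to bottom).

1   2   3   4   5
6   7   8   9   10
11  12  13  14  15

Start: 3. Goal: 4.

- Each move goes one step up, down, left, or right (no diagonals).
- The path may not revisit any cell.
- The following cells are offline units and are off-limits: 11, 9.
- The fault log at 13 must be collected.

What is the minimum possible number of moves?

7

Any route passes through 13 somewhere between 3 and 4. Summing Manhattan distances along the two legs (3 → 13 → 4) gives a lower bound of 2 + 3 = 5 moves.
The shortest route satisfying every rule uses 7 moves: 3 → 8 → 13 → 14 → 15 → 10 → 5 → 4.
The bound of 5 isn't tight here; checking systematically, no route of length 5 through 6 satisfies every constraint, so 7 is the minimum.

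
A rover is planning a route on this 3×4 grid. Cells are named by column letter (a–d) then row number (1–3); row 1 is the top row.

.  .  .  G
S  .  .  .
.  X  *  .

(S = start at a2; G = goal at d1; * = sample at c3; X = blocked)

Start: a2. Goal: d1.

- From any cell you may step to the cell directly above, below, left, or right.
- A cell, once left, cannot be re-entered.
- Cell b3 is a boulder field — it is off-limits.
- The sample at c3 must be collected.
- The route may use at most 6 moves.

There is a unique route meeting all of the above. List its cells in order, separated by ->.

Any route must reach c3 and still end at d1 within 6 moves, so the order of the required stops is forced.
Route from a2: right 2 to c2, down 1 to c3, right 1 to d3, up 2 to d1 — 6 moves in all.
Check: all required cells visited; 6 ≤ 6 moves.

a2 -> b2 -> c2 -> c3 -> d3 -> d2 -> d1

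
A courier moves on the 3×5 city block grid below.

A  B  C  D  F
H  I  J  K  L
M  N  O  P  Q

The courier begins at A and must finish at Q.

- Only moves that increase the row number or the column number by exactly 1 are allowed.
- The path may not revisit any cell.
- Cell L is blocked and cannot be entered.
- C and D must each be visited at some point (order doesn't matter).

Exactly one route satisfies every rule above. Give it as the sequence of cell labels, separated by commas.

Moves only go right or down, so the column and row indices never decrease.
Route from A: 3× right (reaching D), 2× down (reaching P), right to Q — 6 moves in all.
Check: all required cells visited.

A, B, C, D, K, P, Q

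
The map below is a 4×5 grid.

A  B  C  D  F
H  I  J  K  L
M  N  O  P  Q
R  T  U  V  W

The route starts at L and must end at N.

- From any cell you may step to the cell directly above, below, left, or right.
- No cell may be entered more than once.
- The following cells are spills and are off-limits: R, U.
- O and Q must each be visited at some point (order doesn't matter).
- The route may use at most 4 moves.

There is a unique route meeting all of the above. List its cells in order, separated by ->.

L -> Q -> P -> O -> N

The 4-move cap with required stops at O, Q leaves no slack for detours.
Route from L: down 1 to Q, left 3 to N — 4 moves in all.
Check: all required cells visited; 4 ≤ 4 moves.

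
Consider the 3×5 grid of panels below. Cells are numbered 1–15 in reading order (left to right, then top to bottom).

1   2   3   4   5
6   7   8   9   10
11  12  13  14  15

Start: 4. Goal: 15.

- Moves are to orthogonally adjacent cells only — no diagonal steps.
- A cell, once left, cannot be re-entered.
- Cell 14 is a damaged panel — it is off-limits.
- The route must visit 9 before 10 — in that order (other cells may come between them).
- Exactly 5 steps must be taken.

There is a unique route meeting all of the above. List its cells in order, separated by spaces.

The waypoints must appear in the order 9, 10, with no cell reused.
Route from 4: left 1 to 3, down 1 to 8, right 2 to 10, down 1 to 15 — 5 moves in all.
Check: order respected (9 at step 3, 10 at step 4); 5 moves as required.

4 3 8 9 10 15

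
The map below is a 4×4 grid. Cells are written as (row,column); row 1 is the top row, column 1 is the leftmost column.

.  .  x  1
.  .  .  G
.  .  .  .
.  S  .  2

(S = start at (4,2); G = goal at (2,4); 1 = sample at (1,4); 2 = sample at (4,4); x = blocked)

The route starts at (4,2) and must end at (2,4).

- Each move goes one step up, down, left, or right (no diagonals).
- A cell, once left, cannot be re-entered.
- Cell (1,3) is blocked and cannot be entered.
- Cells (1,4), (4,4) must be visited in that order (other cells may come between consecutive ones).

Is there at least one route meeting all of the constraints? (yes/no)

(1,4) must be visited but has only one open neighbour ((2,4)), and it is neither the start nor the goal — the route would have to enter and leave through (2,4), re-entering it.

no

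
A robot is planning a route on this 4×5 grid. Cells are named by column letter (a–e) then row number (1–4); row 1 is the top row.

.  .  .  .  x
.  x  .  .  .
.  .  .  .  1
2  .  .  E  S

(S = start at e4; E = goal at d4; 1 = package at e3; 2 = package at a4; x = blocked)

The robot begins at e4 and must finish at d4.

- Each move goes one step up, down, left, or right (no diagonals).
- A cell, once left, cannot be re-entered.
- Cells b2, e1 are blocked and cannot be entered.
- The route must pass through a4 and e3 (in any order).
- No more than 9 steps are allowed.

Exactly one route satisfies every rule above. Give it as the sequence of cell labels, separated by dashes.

Any route must reach a4 and e3 and still end at d4 within 9 moves, so the order of the required stops is forced.
Route from e4: up to e3, 4× left (reaching a3), down to a4, 3× right (reaching d4) — 9 moves in all.
Check: all required cells visited; 9 ≤ 9 moves.

e4 - e3 - d3 - c3 - b3 - a3 - a4 - b4 - c4 - d4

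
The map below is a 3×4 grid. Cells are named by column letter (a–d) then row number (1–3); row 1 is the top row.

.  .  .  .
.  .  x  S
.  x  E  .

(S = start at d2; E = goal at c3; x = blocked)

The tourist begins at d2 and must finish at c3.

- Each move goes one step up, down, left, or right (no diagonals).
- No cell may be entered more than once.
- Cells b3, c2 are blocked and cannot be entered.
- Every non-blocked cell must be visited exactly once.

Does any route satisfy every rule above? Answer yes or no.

no

Cell a3 has only one open neighbour but is neither the start nor the goal, so a Hamiltonian route would have to both enter and leave it through the same neighbour — impossible without revisiting.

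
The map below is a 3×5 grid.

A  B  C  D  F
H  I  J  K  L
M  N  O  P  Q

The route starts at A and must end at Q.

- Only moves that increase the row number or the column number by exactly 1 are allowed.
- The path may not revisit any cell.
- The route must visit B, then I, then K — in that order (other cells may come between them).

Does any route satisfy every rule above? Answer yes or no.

One route that works: A → B → I → J → K → P → Q.

yes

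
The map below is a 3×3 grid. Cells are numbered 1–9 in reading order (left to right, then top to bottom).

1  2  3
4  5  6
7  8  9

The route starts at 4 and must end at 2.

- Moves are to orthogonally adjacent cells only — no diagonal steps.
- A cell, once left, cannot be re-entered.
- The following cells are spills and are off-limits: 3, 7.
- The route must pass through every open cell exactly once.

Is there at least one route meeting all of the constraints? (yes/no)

no

Exhausting the options from 4, every branch either dead-ends against blocked cells, would have to re-enter a cell already used, or reaches the goal with a constraint still unmet.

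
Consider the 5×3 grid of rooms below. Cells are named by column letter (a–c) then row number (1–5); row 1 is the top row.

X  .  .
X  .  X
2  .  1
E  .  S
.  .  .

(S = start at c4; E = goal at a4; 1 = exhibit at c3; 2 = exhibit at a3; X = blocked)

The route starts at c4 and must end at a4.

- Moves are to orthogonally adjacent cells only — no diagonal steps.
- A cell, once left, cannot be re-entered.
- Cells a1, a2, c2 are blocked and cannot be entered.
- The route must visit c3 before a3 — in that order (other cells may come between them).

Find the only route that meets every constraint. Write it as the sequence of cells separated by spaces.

The waypoints must appear in the order c3, a3, with no cell reused.
Route from c4: up 1 to c3, left 2 to a3, down 1 to a4 — 4 moves in all.
Check: order respected (1 at step 1, 2 at step 3).

c4 c3 b3 a3 a4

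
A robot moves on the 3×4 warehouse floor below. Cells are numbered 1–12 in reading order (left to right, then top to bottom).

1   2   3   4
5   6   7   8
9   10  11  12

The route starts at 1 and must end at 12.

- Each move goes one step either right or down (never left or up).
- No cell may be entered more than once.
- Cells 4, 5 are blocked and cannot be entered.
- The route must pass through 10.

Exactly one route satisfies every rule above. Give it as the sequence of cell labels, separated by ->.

Moves only go right or down, so the column and row indices never decrease.
Route from 1: right 1 to 2, down 2 to 10, right 2 to 12 — 5 moves in all.
Check: all required cells visited.

1 -> 2 -> 6 -> 10 -> 11 -> 12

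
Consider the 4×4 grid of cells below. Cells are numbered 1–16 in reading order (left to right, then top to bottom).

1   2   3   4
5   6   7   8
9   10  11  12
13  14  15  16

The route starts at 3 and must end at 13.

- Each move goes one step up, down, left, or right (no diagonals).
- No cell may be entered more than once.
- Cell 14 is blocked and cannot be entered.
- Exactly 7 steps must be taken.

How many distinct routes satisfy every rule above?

9

Need simple routes of exactly 7 moves from 3 to 13 (Manhattan distance 5, so 1 moves are spent on a detour and 1 undoing it).
Branch systematically from the start, pruning whenever the remaining move budget drops below the Manhattan distance to 13 or differs from it in parity. Grouping the completions by first move — via 7: 3; via 2: 2; via 4: 4 — and summing: 3 + 2 + 4 = 9.
That gives 9 routes.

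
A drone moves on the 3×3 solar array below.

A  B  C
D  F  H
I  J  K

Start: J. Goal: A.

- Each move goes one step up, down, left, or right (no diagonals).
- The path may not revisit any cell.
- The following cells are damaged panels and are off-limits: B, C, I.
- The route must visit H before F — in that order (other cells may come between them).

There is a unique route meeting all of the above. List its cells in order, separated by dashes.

The waypoints must appear in the order H, F, with no cell reused.
Route from J: right 1 to K, up 1 to H, left 2 to D, up 1 to A — 5 moves in all.
Check: order respected (H at step 2, F at step 3).

J - K - H - F - D - A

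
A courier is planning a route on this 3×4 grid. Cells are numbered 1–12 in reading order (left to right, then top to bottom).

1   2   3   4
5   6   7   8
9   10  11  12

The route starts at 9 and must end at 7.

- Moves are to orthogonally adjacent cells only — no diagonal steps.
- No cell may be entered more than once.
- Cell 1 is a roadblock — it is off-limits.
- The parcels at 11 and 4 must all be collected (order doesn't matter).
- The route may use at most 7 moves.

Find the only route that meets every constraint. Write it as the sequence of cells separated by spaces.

9 10 11 12 8 4 3 7

The budget equals the shortest possible length, so every move has to be on a shortest route through the required cells.
Route from 9: right 3 to 12, up 2 to 4, left 1 to 3, down 1 to 7 — 7 moves in all.
Check: all required cells visited; 7 ≤ 7 moves.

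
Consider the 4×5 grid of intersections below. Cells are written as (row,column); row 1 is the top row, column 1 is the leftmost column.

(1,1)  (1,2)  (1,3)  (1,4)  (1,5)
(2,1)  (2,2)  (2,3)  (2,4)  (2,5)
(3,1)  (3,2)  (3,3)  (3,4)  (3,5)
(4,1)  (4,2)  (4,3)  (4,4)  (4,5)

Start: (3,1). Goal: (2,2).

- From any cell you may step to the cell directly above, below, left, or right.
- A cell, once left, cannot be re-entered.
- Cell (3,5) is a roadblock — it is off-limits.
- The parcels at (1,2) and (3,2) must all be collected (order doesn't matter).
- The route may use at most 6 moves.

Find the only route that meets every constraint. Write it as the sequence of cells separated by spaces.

The 6-move cap with required stops at (1,2), (3,2) leaves no slack for detours.
Route from (3,1): 2× right (reaching (3,3)), 2× up (reaching (1,3)), left to (1,2), down to (2,2) — 6 moves in all.
Check: all required cells visited; 6 ≤ 6 moves.

(3,1) (3,2) (3,3) (2,3) (1,3) (1,2) (2,2)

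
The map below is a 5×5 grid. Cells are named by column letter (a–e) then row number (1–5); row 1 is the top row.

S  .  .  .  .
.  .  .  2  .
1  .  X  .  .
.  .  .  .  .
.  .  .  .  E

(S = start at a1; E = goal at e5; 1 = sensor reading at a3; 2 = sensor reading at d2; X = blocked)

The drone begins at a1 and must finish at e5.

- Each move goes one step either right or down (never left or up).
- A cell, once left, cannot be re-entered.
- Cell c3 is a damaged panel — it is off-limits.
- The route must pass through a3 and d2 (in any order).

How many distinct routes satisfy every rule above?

0

A right/down-only route from a1 to e5 makes exactly 4 down-moves and 4 right-moves in some order.
With no other constraints that would be C(8,4) = 70 routes.
a3 is below but to the left of d2: going d2 → a3 would need a leftward move and a3 → d2 an upward move, so no right/down-only route can visit both required cells.
No route satisfies every constraint, so the count is 0.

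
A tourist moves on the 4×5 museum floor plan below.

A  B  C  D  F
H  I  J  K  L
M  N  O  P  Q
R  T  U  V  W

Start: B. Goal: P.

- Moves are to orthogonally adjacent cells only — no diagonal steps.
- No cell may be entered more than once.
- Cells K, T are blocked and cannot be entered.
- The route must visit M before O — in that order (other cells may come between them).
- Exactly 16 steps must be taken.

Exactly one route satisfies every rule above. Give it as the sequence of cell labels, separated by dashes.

The waypoints must appear in the order M, O, with no cell reused.
Route from B: left 1 to A, down 2 to M, right 1 to N, up 1 to I, right 1 to J, up 1 to C, right 2 to F, down 3 to W, left 2 to U, up 1 to O, right 1 to P — 16 moves in all.
Check: order respected (M at step 3, O at step 15); 16 moves as required.

B - A - H - M - N - I - J - C - D - F - L - Q - W - V - U - O - P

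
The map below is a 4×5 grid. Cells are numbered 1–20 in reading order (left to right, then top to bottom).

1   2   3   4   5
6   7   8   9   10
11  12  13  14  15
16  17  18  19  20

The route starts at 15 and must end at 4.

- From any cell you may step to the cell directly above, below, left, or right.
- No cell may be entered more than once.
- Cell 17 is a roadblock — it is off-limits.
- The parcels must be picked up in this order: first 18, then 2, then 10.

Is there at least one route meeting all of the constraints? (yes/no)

yes

One route that works: 15 → 20 → 19 → 18 → 13 → 12 → 7 → 2 → 3 → 8 → 9 → 10 → 5 → 4.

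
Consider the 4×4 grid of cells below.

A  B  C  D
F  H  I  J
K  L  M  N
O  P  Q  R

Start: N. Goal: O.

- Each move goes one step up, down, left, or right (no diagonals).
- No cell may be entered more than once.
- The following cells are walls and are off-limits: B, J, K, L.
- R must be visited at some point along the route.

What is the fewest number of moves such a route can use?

4

Any route passes through R somewhere between N and O. Summing Manhattan distances along the two legs (N → R → O) gives a lower bound of 1 + 3 = 4 moves.
A route of 4 moves achieves this: N → R → Q → P → O.
Since 4 matches the lower bound, it is optimal.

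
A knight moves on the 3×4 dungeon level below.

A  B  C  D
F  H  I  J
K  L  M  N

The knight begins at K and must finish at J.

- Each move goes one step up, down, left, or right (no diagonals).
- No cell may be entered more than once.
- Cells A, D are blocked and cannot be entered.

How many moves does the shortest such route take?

4

The Manhattan distance from K to J is |3−2| + |1−4| = 4, so at least 4 moves are needed.
A route of 4 moves achieves this: K → F → H → I → J.
Since 4 matches the lower bound, it is optimal.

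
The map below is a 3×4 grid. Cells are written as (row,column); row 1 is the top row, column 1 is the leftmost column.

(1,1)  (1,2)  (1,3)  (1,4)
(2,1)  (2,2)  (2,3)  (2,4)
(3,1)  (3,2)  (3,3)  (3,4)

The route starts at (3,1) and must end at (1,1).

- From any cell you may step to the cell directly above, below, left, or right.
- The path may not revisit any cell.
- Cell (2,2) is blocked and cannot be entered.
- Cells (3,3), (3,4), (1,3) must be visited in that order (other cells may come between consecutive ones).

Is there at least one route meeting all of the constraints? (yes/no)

yes

One route that works: (3,1) → (3,2) → (3,3) → (3,4) → (2,4) → (1,4) → (1,3) → (1,2) → (1,1).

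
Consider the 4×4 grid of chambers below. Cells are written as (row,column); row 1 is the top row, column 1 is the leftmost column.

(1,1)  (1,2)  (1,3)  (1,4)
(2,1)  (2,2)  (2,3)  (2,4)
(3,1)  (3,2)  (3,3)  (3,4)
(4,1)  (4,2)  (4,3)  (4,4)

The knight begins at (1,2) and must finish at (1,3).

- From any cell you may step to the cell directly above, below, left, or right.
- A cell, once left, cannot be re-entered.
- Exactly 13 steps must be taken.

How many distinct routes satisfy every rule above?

Need simple routes of exactly 13 moves from (1,2) to (1,3) (Manhattan distance 1, so 6 moves are spent on a detour and 6 undoing it).
Branch systematically from the start, pruning whenever the remaining move budget drops below the Manhattan distance to (1,3) or differs from it in parity. Grouping the completions by first move — via (2,2): 6; via (1,1): 16 (no valid completion starts via (1,3)) — and summing: 6 + 16 = 22.
That gives 22 routes.

22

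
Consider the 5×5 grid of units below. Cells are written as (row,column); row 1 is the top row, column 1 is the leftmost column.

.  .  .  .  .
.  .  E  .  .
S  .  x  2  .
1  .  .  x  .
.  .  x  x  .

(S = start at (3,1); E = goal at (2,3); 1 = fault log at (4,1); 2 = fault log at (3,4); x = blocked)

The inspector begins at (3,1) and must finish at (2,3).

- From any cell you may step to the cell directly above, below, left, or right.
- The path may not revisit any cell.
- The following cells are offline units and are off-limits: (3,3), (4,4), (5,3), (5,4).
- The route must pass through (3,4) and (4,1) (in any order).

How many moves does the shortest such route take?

Any route passes through (3,4) and (4,1) in some order between (3,1) and (2,3). Summing Manhattan distances along each leg and taking the cheapest ordering ((3,1) → (4,1) → (3,4) → (2,3)) gives a lower bound of 1 + 4 + 2 = 7 moves.
That bound ignores the blocked cells. Measuring each leg by the fewest moves that actually steer around them ((3,1)→(4,1): 1; (4,1)→(3,4): 6; (3,4)→(2,3): 2) raises the lower bound to 9.
The shortest route satisfying every rule uses 13 moves: (3,1) → (4,1) → (4,2) → (3,2) → (2,2) → (1,2) → (1,3) → (1,4) → (1,5) → (2,5) → (3,5) → (3,4) → (2,4) → (2,3).
The no-revisit rule (legs can't share cells) pushes the minimum above the 9-move bound; an exhaustive check rules out every length from 9 to 12 (on a 4-connected grid the length of any start-to-goal walk has the same parity as the Manhattan bound, so only lengths 9, 11, 13, … need checking), leaving 13 as the minimum.

13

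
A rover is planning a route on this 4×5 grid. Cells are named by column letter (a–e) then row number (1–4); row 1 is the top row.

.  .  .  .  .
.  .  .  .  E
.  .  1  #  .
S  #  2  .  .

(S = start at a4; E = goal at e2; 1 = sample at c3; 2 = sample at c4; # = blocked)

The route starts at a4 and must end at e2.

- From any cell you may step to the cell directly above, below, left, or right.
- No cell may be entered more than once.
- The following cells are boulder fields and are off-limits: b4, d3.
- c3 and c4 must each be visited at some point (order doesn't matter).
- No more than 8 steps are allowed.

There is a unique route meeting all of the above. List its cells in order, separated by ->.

a4 -> a3 -> b3 -> c3 -> c4 -> d4 -> e4 -> e3 -> e2

The budget equals the shortest possible length, so every move has to be on a shortest route through the required cells.
Route from a4: up 1 to a3, right 2 to c3, down 1 to c4, right 2 to e4, up 2 to e2 — 8 moves in all.
Check: all required cells visited; 8 ≤ 8 moves.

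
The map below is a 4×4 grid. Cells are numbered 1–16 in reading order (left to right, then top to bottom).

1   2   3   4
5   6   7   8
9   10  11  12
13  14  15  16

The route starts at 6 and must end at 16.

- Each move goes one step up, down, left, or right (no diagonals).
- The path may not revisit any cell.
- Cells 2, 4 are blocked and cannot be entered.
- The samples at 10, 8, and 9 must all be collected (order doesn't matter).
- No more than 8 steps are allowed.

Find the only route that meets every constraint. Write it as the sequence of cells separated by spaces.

Any route must reach 10, 8, and 9 and still end at 16 within 8 moves, so the order of the required stops is forced.
Route from 6: left 1 to 5, down 1 to 9, right 2 to 11, up 1 to 7, right 1 to 8, down 2 to 16 — 8 moves in all.
Check: all required cells visited; 8 ≤ 8 moves.

6 5 9 10 11 7 8 12 16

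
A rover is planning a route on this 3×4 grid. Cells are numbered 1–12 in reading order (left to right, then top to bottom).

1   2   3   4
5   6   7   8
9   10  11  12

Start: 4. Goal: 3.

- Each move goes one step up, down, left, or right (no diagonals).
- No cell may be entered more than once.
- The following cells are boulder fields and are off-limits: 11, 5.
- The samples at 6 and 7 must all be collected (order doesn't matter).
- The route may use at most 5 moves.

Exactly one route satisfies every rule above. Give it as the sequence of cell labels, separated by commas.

Any route must reach 6 and 7 and still end at 3 within 5 moves, so the order of the required stops is forced.
Route from 4: down 1 to 8, left 2 to 6, up 1 to 2, right 1 to 3 — 5 moves in all.
Check: all required cells visited; 5 ≤ 5 moves.

4, 8, 7, 6, 2, 3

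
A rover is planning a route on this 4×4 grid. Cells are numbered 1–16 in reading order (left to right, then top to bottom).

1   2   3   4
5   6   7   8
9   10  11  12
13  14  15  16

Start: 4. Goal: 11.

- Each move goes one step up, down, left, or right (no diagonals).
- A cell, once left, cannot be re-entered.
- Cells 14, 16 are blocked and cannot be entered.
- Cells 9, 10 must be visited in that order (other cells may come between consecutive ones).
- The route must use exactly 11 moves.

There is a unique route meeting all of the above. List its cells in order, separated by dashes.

The waypoints must appear in the order 9, 10, with no cell reused.
Route from 4: 3× left (reaching 1), 2× down (reaching 9), right to 10, up to 6, 2× right (reaching 8), down to 12, left to 11 — 11 moves in all.
Check: order respected (9 at step 5, 10 at step 6); 11 moves as required.

4 - 3 - 2 - 1 - 5 - 9 - 10 - 6 - 7 - 8 - 12 - 11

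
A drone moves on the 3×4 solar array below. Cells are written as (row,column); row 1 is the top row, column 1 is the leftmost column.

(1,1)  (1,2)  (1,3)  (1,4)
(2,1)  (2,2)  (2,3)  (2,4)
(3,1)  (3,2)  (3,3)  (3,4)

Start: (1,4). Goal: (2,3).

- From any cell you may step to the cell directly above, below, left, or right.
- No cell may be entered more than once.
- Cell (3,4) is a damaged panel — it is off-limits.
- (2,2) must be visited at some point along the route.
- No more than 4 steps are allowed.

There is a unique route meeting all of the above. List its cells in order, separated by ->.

(1,4) -> (1,3) -> (1,2) -> (2,2) -> (2,3)

The 4-move cap with required stops at (2,2) leaves no slack for detours.
Route from (1,4): 2× left (reaching (1,2)), down to (2,2), right to (2,3) — 4 moves in all.
Check: all required cells visited; 4 ≤ 4 moves.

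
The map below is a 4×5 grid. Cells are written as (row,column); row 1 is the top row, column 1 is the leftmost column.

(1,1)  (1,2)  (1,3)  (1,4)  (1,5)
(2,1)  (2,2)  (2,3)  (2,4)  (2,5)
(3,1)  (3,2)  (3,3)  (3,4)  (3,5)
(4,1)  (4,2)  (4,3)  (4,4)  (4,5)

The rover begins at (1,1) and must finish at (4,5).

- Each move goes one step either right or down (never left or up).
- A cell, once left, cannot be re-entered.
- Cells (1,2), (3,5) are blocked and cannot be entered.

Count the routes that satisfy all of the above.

A right/down-only route from (1,1) to (4,5) makes exactly 3 down-moves and 4 right-moves in some order.
With no other constraints that would be C(7,3) = 35 routes.
Subtract routes through each blocked cell (inclusion–exclusion for overlaps): − through (1,2): 20 − through (3,5): 15 + through (1,2)&(3,5): 10 → 10.
That gives 10 routes.

10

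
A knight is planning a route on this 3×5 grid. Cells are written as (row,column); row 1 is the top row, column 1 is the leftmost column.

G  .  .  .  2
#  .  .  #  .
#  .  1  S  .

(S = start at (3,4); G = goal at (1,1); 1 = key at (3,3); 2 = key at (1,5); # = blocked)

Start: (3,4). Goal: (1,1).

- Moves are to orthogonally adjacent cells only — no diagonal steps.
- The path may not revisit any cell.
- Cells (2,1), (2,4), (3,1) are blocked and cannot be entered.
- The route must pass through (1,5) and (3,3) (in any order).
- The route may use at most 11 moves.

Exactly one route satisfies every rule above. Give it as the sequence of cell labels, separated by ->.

(3,4) -> (3,5) -> (2,5) -> (1,5) -> (1,4) -> (1,3) -> (2,3) -> (3,3) -> (3,2) -> (2,2) -> (1,2) -> (1,1)

The budget equals the shortest possible length, so every move has to be on a shortest route through the required cells.
Route from (3,4): right 1 to (3,5), up 2 to (1,5), left 2 to (1,3), down 2 to (3,3), left 1 to (3,2), up 2 to (1,2), left 1 to (1,1) — 11 moves in all.
Check: all required cells visited; 11 ≤ 11 moves.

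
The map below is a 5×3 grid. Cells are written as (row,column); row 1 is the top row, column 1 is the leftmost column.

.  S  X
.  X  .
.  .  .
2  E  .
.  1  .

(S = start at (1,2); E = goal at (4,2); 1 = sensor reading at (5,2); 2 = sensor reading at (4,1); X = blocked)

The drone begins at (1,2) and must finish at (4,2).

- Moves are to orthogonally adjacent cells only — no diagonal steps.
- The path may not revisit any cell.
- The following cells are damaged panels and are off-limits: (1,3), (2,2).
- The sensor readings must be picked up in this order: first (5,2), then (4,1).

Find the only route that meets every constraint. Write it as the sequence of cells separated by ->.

The waypoints must appear in the order (5,2), (4,1), with no cell reused.
Route from (1,2): left 1 to (1,1), down 2 to (3,1), right 2 to (3,3), down 2 to (5,3), left 2 to (5,1), up 1 to (4,1), right 1 to (4,2) — 11 moves in all.
Check: order respected (1 at step 8, 2 at step 10).

(1,2) -> (1,1) -> (2,1) -> (3,1) -> (3,2) -> (3,3) -> (4,3) -> (5,3) -> (5,2) -> (5,1) -> (4,1) -> (4,2)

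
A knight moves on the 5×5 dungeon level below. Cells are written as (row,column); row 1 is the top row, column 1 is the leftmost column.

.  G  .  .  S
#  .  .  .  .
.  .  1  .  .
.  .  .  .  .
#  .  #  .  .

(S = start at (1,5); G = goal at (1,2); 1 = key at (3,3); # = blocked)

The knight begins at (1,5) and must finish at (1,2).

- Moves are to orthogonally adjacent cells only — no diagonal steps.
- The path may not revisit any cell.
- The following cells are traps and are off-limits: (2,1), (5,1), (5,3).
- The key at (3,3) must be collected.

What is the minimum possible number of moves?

7

Any route passes through (3,3) somewhere between (1,5) and (1,2). Summing Manhattan distances along the two legs ((1,5) → (3,3) → (1,2)) gives a lower bound of 4 + 3 = 7 moves.
A route of 7 moves achieves this: (1,5) → (2,5) → (3,5) → (3,4) → (3,3) → (2,3) → (1,3) → (1,2).
Since 7 matches the lower bound, it is optimal.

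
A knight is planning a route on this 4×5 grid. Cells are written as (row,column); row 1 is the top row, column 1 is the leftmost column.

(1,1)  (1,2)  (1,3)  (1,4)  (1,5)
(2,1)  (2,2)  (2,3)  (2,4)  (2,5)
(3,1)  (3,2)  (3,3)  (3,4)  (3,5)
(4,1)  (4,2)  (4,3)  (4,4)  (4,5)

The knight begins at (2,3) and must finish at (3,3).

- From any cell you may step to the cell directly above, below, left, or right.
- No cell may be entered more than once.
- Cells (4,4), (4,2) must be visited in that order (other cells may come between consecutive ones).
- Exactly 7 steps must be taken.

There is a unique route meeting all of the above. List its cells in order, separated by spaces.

(2,3) (2,4) (3,4) (4,4) (4,3) (4,2) (3,2) (3,3)

The waypoints must appear in the order (4,4), (4,2), with no cell reused.
Route from (2,3): right to (2,4), 2× down (reaching (4,4)), 2× left (reaching (4,2)), up to (3,2), right to (3,3) — 7 moves in all.
Check: order respected ((4,4) at step 3, (4,2) at step 5); 7 moves as required.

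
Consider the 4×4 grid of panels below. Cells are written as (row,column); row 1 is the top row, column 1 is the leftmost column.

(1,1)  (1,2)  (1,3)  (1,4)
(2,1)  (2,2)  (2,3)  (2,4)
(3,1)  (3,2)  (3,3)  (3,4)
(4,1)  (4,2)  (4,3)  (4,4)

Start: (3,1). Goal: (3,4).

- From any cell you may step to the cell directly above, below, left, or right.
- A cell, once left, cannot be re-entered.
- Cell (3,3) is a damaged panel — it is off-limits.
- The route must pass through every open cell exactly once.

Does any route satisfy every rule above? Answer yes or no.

no

Colour the cells like a checkerboard: each orthogonal step flips colour, so a Hamiltonian route alternates colours. Here there are 7 cells of one colour and 8 of the other, with start on the opposite colour to the goal — the counts and endpoints can't be arranged into an alternating sequence of length 15, so no Hamiltonian route exists.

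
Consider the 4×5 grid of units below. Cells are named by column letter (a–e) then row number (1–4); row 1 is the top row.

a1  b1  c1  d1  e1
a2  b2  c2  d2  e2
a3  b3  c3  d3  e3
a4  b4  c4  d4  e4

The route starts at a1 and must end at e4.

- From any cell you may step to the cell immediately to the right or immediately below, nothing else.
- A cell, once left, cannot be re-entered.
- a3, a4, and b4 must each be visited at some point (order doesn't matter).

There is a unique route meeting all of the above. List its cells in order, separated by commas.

a1, a2, a3, a4, b4, c4, d4, e4

Moves only go right or down, so the column and row indices never decrease.
Route from a1: 3× down (reaching a4), 4× right (reaching e4) — 7 moves in all.
Check: all required cells visited.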